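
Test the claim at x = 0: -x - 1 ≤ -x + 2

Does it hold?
x = 0: LHS = -0 - 1 = -1, RHS = -0 + 2 = 2; -1 ≤ 2 — holds

The relation is satisfied at x = 0.

Answer: Yes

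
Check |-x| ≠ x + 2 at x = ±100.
x = 100: LHS = |-100| = 100, RHS = 100 + 2 = 102; 100 ≠ 102 — holds
x = -100: LHS = |-(-100)| = |100| = 100, RHS = (-100) + 2 = -98; 100 ≠ -98 — holds

Answer: Yes, holds for both x = 100 and x = -100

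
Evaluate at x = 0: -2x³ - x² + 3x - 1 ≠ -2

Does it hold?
x = 0: LHS = -2·0³ - 0² + 3·0 - 1 = -1; -1 ≠ -2 — holds

The relation is satisfied at x = 0.

Answer: Yes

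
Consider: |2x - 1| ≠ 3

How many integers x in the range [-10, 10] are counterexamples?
Counterexamples in [-10, 10]: {-1, 2}.

Counting them gives 2 values.

Answer: 2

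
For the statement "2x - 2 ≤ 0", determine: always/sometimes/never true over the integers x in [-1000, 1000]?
Holds at x = 0: LHS = 2·0 - 2 = -2; -2 ≤ 0 — holds
Fails at x = 2: LHS = 2·2 - 2 = 2; 2 ≤ 0 — FAILS
It is satisfied by some integers in the range but not all.

Answer: Sometimes true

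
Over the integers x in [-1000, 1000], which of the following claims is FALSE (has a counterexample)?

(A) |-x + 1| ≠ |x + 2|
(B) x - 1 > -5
(A) Track d = LHS − RHS over the integers in [-1000, 1000]. Equality would need d = 0, but d changes sign only between consecutive integers, jumping over 0:
x = -1: LHS = |-(-1) + 1| = |2| = 2, RHS = |(-1) + 2| = |1| = 1; 2 ≠ 1 — holds  (d = 1)
x = 0: LHS = |-0 + 1| = |1| = 1, RHS = |0 + 2| = |2| = 2; 1 ≠ 2 — holds  (d = -1)
Away from these crossings d keeps a constant sign, and checking every integer in [-1000, 1000] confirms d ≠ 0 throughout. Hence the two sides are never equal, so the relation holds for every integer in [-1000, 1000].

(B) x = -4: LHS = (-4) - 1 = -5; -5 > -5 — FAILS

Only (B) has a counterexample.

Answer: B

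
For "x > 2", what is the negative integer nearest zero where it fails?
Testing negative integers from -1 downward:
x = -1: -1 > 2 — FAILS  ← closest negative counterexample to 0

Answer: x = -1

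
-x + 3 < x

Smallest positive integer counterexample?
Testing positive integers:
x = 1: LHS = -1 + 3 = 2; 2 < 1 — FAILS  ← smallest positive counterexample

Answer: x = 1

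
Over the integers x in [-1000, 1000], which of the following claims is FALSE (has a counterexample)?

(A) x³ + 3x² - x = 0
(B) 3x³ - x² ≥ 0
(A) x = 1: LHS = 1³ + 3·1² - 1 = 3; 3 = 0 — FAILS
(B) x = -1: LHS = 3·(-1)³ - (-1)² = -4; -4 ≥ 0 — FAILS

Answer: Both A and B are false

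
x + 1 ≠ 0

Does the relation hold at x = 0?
x = 0: LHS = 0 + 1 = 1; 1 ≠ 0 — holds

The relation is satisfied at x = 0.

Answer: Yes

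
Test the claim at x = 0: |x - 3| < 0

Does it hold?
x = 0: LHS = |0 - 3| = |-3| = 3; 3 < 0 — FAILS

The relation fails at x = 0, so x = 0 is a counterexample.

Answer: No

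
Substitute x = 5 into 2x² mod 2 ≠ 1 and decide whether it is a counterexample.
Substitute x = 5 into the relation:
x = 5: LHS = (2·5²) mod 2 = 50 mod 2 = 0; 0 ≠ 1 — holds

The relation holds at x = 5, so it is not a counterexample.

Answer: No, x = 5 is not a counterexample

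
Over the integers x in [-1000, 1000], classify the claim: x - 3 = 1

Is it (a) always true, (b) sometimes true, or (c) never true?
Holds at x = 4: LHS = 4 - 3 = 1; 1 = 1 — holds
Fails at x = 0: LHS = 0 - 3 = -3; -3 = 1 — FAILS
It is satisfied by some integers in the range but not all.

Answer: Sometimes true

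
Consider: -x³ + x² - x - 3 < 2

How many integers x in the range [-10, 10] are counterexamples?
Counterexamples in [-10, 10]: {-10, -9, -8, -7, -6, -5, -4, -3, -2}.

Counting them gives 9 values.

Answer: 9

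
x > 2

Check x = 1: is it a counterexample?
Substitute x = 1 into the relation:
x = 1: 1 > 2 — FAILS

Since the claim fails at x = 1, this value is a counterexample.

Answer: Yes, x = 1 is a counterexample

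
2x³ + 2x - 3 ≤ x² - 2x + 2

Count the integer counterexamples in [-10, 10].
Counterexamples in [-10, 10]: {2, 3, 4, 5, 6, 7, 8, 9, 10}.

Counting them gives 9 values.

Answer: 9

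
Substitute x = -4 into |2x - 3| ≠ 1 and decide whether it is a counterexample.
Substitute x = -4 into the relation:
x = -4: LHS = |2·(-4) - 3| = |-11| = 11; 11 ≠ 1 — holds

The claim holds here, so x = -4 is not a counterexample. (A counterexample exists elsewhere, e.g. x = 1.)

Answer: No, x = -4 is not a counterexample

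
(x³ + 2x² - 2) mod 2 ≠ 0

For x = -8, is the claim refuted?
Substitute x = -8 into the relation:
x = -8: LHS = ((-8)³ + 2·(-8)² - 2) mod 2 = (-386) mod 2 = 0; 0 ≠ 0 — FAILS

Since the claim fails at x = -8, this value is a counterexample.

Answer: Yes, x = -8 is a counterexample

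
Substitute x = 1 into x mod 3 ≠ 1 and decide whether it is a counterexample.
Substitute x = 1 into the relation:
x = 1: LHS = 1 mod 3 = 1; 1 ≠ 1 — FAILS

Since the claim fails at x = 1, this value is a counterexample.

Answer: Yes, x = 1 is a counterexample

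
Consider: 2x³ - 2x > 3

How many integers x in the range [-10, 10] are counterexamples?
Counterexamples in [-10, 10]: {-10, -9, -8, -7, -6, -5, -4, -3, -2, -1, 0, 1}.

Counting them gives 12 values.

Answer: 12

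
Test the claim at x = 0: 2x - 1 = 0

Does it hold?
x = 0: LHS = 2·0 - 1 = -1; -1 = 0 — FAILS

The relation fails at x = 0, so x = 0 is a counterexample.

Answer: No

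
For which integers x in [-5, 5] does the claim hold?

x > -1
Holds for: {0, 1, 2, 3, 4, 5}
Fails for: {-5, -4, -3, -2, -1}

Answer: {0, 1, 2, 3, 4, 5}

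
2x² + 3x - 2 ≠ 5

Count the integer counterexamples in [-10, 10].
Track d = LHS − RHS over the integers in [-10, 10]. Equality would need d = 0, but d changes sign only between consecutive integers, jumping over 0:
x = -3: LHS = 2·(-3)² + 3·(-3) - 2 = 7; 7 ≠ 5 — holds  (d = 2)
x = -2: LHS = 2·(-2)² + 3·(-2) - 2 = 0; 0 ≠ 5 — holds  (d = -5)
x = 1: LHS = 2·1² + 3·1 - 2 = 3; 3 ≠ 5 — holds  (d = -2)
x = 2: LHS = 2·2² + 3·2 - 2 = 12; 12 ≠ 5 — holds  (d = 7)
Away from these crossings d keeps a constant sign, and checking every integer in [-10, 10] confirms d ≠ 0 throughout. Hence the two sides are never equal, so the relation holds for every integer in [-10, 10].

No counterexample appears in that range.

Answer: 0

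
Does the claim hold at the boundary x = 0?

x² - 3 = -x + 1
x = 0: LHS = 0² - 3 = -3, RHS = -0 + 1 = 1; -3 = 1 — FAILS

The relation fails at x = 0, so x = 0 is a counterexample.

Answer: No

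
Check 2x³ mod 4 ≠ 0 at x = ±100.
x = 100: LHS = (2·100³) mod 4 = 2000000 mod 4 = 0; 0 ≠ 0 — FAILS
x = -100: LHS = (2·(-100)³) mod 4 = (-2000000) mod 4 = 0; 0 ≠ 0 — FAILS

Answer: No, fails for both x = 100 and x = -100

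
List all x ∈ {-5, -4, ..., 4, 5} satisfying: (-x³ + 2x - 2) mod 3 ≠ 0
Holds for: {-5, -3, -2, 0, 1, 3, 4}
Fails for: {-4, -1, 2, 5}

Answer: {-5, -3, -2, 0, 1, 3, 4}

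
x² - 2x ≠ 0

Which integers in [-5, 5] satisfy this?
Holds for: {-5, -4, -3, -2, -1, 1, 3, 4, 5}
Fails for: {0, 2}

Answer: {-5, -4, -3, -2, -1, 1, 3, 4, 5}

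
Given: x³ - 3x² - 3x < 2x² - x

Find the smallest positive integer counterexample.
Testing positive integers:
x = 1: LHS = 1³ - 3·1² - 3·1 = -5, RHS = 2·1² - 1 = 1; -5 < 1 — holds
x = 2: LHS = 2³ - 3·2² - 3·2 = -10, RHS = 2·2² - 2 = 6; -10 < 6 — holds
x = 3: LHS = 3³ - 3·3² - 3·3 = -9, RHS = 2·3² - 3 = 15; -9 < 15 — holds
x = 4: LHS = 4³ - 3·4² - 3·4 = 4, RHS = 2·4² - 4 = 28; 4 < 28 — holds
x = 5: LHS = 5³ - 3·5² - 3·5 = 35, RHS = 2·5² - 5 = 45; 35 < 45 — holds
x = 6: LHS = 6³ - 3·6² - 3·6 = 90, RHS = 2·6² - 6 = 66; 90 < 66 — FAILS  ← smallest positive counterexample

Answer: x = 6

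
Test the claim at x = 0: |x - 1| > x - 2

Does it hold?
x = 0: LHS = |0 - 1| = |-1| = 1, RHS = 0 - 2 = -2; 1 > -2 — holds

The relation is satisfied at x = 0.

Answer: Yes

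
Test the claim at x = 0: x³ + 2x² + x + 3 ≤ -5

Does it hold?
x = 0: LHS = 0³ + 2·0² + 0 + 3 = 3; 3 ≤ -5 — FAILS

The relation fails at x = 0, so x = 0 is a counterexample.

Answer: No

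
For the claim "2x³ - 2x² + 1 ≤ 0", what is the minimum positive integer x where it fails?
Testing positive integers:
x = 1: LHS = 2·1³ - 2·1² + 1 = 1; 1 ≤ 0 — FAILS  ← smallest positive counterexample

Answer: x = 1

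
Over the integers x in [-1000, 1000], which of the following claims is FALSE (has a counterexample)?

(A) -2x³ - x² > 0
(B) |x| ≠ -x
(A) x = 0: LHS = -2·0³ - 0² = 0; 0 > 0 — FAILS
(B) x = 0: LHS = |0| = 0, RHS = -0 = 0; 0 ≠ 0 — FAILS

Answer: Both A and B are false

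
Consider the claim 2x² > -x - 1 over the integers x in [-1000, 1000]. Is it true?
Over all integers in [-1000, 1000], LHS − RHS is smallest at x = 0, where it equals 1:
x = 0: LHS = 2·0² = 0, RHS = -0 - 1 = -1; 0 > -1 — holds
At the ends of the range:
x = -1000: LHS = 2·(-1000)² = 2000000, RHS = -(-1000) - 1 = 999; 2000000 > 999 — holds
x = 1000: LHS = 2·1000² = 2000000, RHS = -1000 - 1 = -1001; 2000000 > -1001 — holds
Hence LHS − RHS is never zero or negative, i.e. LHS > RHS throughout, so the relation holds for every integer in [-1000, 1000].

No counterexample exists.

Answer: True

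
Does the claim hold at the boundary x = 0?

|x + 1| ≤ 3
x = 0: LHS = |0 + 1| = |1| = 1; 1 ≤ 3 — holds

The relation is satisfied at x = 0.

Answer: Yes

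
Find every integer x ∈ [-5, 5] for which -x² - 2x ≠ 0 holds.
Holds for: {-5, -4, -3, -1, 1, 2, 3, 4, 5}
Fails for: {-2, 0}

Answer: {-5, -4, -3, -1, 1, 2, 3, 4, 5}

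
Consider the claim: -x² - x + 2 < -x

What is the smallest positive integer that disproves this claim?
Testing positive integers:
x = 1: LHS = -1² - 1 + 2 = 0; 0 < -1 — FAILS  ← smallest positive counterexample

Answer: x = 1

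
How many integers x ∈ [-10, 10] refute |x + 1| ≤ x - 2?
Counterexamples in [-10, 10]: {-10, -9, -8, -7, -6, -5, -4, -3, -2, -1, 0, 1, 2, 3, 4, 5, 6, 7, 8, 9, 10}.

Counting them gives 21 values.

Answer: 21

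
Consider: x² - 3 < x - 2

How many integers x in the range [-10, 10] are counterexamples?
Counterexamples in [-10, 10]: {-10, -9, -8, -7, -6, -5, -4, -3, -2, -1, 2, 3, 4, 5, 6, 7, 8, 9, 10}.

Counting them gives 19 values.

Answer: 19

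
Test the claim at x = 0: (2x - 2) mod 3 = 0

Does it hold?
x = 0: LHS = (2·0 - 2) mod 3 = (-2) mod 3 = 1; 1 = 0 — FAILS

The relation fails at x = 0, so x = 0 is a counterexample.

Answer: No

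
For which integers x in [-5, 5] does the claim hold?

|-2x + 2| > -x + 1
Holds for: {-5, -4, -3, -2, -1, 0, 2, 3, 4, 5}
Fails for: {1}

Answer: {-5, -4, -3, -2, -1, 0, 2, 3, 4, 5}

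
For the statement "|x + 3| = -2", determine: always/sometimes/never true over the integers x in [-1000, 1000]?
An absolute value is never negative, so the left side is ≥ 0 for every x, while the right side is -2. Tightest case in [-1000, 1000] is x = -3:
x = -3: LHS = |(-3) + 3| = |0| = 0; 0 = -2 — FAILS
Hence LHS − RHS is never 0, i.e. the two sides are never equal, so the claimed relation (=) fails for every integer in [-1000, 1000].

No integer in the range satisfies it.

Answer: Never true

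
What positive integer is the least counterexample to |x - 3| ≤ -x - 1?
Testing positive integers:
x = 1: LHS = |1 - 3| = |-2| = 2, RHS = -1 - 1 = -2; 2 ≤ -2 — FAILS  ← smallest positive counterexample

Answer: x = 1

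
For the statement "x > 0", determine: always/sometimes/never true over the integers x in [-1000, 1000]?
Holds at x = 1: 1 > 0 — holds
Fails at x = 0: 0 > 0 — FAILS
It is satisfied by some integers in the range but not all.

Answer: Sometimes true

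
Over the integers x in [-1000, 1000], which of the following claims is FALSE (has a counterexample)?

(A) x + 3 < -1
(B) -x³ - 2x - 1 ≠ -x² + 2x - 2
(A) x = 0: LHS = 0 + 3 = 3; 3 < -1 — FAILS

(B) Track d = LHS − RHS over the integers in [-1000, 1000]. Equality would need d = 0, but d changes sign only between consecutive integers, jumping over 0:
x = 0: LHS = -0³ - 2·0 - 1 = -1, RHS = -0² + 2·0 - 2 = -2; -1 ≠ -2 — holds  (d = 1)
x = 1: LHS = -1³ - 2·1 - 1 = -4, RHS = -1² + 2·1 - 2 = -1; -4 ≠ -1 — holds  (d = -3)
Away from these crossings d keeps a constant sign, and checking every integer in [-1000, 1000] confirms d ≠ 0 throughout. Hence the two sides are never equal, so the relation holds for every integer in [-1000, 1000].

Only (A) has a counterexample.

Answer: A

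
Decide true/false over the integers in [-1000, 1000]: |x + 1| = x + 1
The claim fails at x = -2:
x = -2: LHS = |(-2) + 1| = |-1| = 1, RHS = (-2) + 1 = -1; 1 = -1 — FAILS

Because a single integer refutes it, the statement is false.

Answer: False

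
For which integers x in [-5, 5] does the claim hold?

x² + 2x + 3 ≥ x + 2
Over all integers in [-5, 5], LHS − RHS is smallest at x = 0, where it equals 1:
x = 0: LHS = 0² + 2·0 + 3 = 3, RHS = 0 + 2 = 2; 3 ≥ 2 — holds
At the ends of the range:
x = -5: LHS = (-5)² + 2·(-5) + 3 = 18, RHS = (-5) + 2 = -3; 18 ≥ -3 — holds
x = 5: LHS = 5² + 2·5 + 3 = 38, RHS = 5 + 2 = 7; 38 ≥ 7 — holds
Hence LHS − RHS is never negative, i.e. LHS ≥ RHS throughout, so the relation holds for every integer in [-5, 5].

Answer: All integers in [-5, 5]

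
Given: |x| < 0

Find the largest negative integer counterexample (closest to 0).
Testing negative integers from -1 downward:
x = -1: LHS = |-1| = 1; 1 < 0 — FAILS  ← closest negative counterexample to 0

Answer: x = -1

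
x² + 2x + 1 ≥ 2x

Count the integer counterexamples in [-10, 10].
Over all integers in [-10, 10], LHS − RHS is smallest at x = 0, where it equals 1:
x = 0: LHS = 0² + 2·0 + 1 = 1, RHS = 2·0 = 0; 1 ≥ 0 — holds
At the ends of the range:
x = -10: LHS = (-10)² + 2·(-10) + 1 = 81, RHS = 2·(-10) = -20; 81 ≥ -20 — holds
x = 10: LHS = 10² + 2·10 + 1 = 121, RHS = 2·10 = 20; 121 ≥ 20 — holds
Hence LHS − RHS is never negative, i.e. LHS ≥ RHS throughout, so the relation holds for every integer in [-10, 10].

No counterexample appears in that range.

Answer: 0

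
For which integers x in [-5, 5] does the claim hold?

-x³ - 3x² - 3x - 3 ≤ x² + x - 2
Holds for: {-2, -1, 0, 1, 2, 3, 4, 5}
Fails for: {-5, -4, -3}

Answer: {-2, -1, 0, 1, 2, 3, 4, 5}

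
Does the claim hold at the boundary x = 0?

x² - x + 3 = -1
x = 0: LHS = 0² - 0 + 3 = 3; 3 = -1 — FAILS

The relation fails at x = 0, so x = 0 is a counterexample.

Answer: No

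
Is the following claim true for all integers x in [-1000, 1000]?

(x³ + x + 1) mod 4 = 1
The claim fails at x = 1:
x = 1: LHS = (1³ + 1 + 1) mod 4 = 3 mod 4 = 3; 3 = 1 — FAILS

Because a single integer refutes it, the statement is false.

Answer: False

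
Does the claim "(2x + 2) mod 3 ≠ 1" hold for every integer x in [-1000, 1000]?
The claim fails at x = 1:
x = 1: LHS = (2·1 + 2) mod 3 = 4 mod 3 = 1; 1 ≠ 1 — FAILS

Because a single integer refutes it, the statement is false.

Answer: False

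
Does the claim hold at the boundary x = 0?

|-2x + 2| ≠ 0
x = 0: LHS = |-2·0 + 2| = |2| = 2; 2 ≠ 0 — holds

The relation is satisfied at x = 0.

Answer: Yes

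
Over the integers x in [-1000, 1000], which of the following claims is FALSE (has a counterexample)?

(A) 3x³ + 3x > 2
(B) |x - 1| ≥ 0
(A) x = 0: LHS = 3·0³ + 3·0 = 0; 0 > 2 — FAILS

(B) An absolute value is never negative, so the left side is ≥ 0 for every x, while the right side is 0. Tightest case in [-1000, 1000] is x = 1:
x = 1: LHS = |1 - 1| = |0| = 0; 0 ≥ 0 — holds
Hence LHS − RHS is never negative, i.e. LHS ≥ RHS throughout, so the relation holds for every integer in [-1000, 1000].

Only (A) has a counterexample.

Answer: A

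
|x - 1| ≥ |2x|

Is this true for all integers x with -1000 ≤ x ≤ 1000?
The claim fails at x = 1:
x = 1: LHS = |1 - 1| = |0| = 0, RHS = |2·1| = |2| = 2; 0 ≥ 2 — FAILS

Because a single integer refutes it, the statement is false.

Answer: False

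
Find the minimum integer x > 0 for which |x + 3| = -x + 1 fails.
Testing positive integers:
x = 1: LHS = |1 + 3| = |4| = 4, RHS = -1 + 1 = 0; 4 = 0 — FAILS  ← smallest positive counterexample

Answer: x = 1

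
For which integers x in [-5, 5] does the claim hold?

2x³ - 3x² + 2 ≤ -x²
Holds for: {-5, -4, -3, -2, -1}
Fails for: {0, 1, 2, 3, 4, 5}

Answer: {-5, -4, -3, -2, -1}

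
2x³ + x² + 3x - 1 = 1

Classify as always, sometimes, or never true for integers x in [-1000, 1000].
Track d = LHS − RHS over the integers in [-1000, 1000]. Equality would need d = 0, but d changes sign only between consecutive integers, jumping over 0:
x = 0: LHS = 2·0³ + 0² + 3·0 - 1 = -1; -1 = 1 — FAILS  (d = -2)
x = 1: LHS = 2·1³ + 1² + 3·1 - 1 = 5; 5 = 1 — FAILS  (d = 4)
Away from these crossings d keeps a constant sign, and checking every integer in [-1000, 1000] confirms d ≠ 0 throughout. Hence the two sides are never equal, so the claimed relation (=) fails for every integer in [-1000, 1000].

No integer in the range satisfies it.

Answer: Never true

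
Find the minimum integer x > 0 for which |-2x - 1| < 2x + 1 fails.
Testing positive integers:
x = 1: LHS = |-2·1 - 1| = |-3| = 3, RHS = 2·1 + 1 = 3; 3 < 3 — FAILS  ← smallest positive counterexample

Answer: x = 1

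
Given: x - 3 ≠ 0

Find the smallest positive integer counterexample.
Testing positive integers:
x = 1: LHS = 1 - 3 = -2; -2 ≠ 0 — holds
x = 2: LHS = 2 - 3 = -1; -1 ≠ 0 — holds
x = 3: LHS = 3 - 3 = 0; 0 ≠ 0 — FAILS  ← smallest positive counterexample

Answer: x = 3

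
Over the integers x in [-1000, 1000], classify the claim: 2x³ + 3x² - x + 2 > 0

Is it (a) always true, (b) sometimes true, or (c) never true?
Holds at x = 0: LHS = 2·0³ + 3·0² - 0 + 2 = 2; 2 > 0 — holds
Fails at x = -2: LHS = 2·(-2)³ + 3·(-2)² - (-2) + 2 = 0; 0 > 0 — FAILS
It is satisfied by some integers in the range but not all.

Answer: Sometimes true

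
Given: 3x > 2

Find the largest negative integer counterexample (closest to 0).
Testing negative integers from -1 downward:
x = -1: LHS = 3·(-1) = -3; -3 > 2 — FAILS  ← closest negative counterexample to 0

Answer: x = -1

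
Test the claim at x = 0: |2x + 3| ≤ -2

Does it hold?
x = 0: LHS = |2·0 + 3| = |3| = 3; 3 ≤ -2 — FAILS

The relation fails at x = 0, so x = 0 is a counterexample.

Answer: No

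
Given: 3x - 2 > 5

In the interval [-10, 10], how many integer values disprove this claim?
Counterexamples in [-10, 10]: {-10, -9, -8, -7, -6, -5, -4, -3, -2, -1, 0, 1, 2}.

Counting them gives 13 values.

Answer: 13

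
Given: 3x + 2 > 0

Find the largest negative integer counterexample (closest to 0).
Testing negative integers from -1 downward:
x = -1: LHS = 3·(-1) + 2 = -1; -1 > 0 — FAILS  ← closest negative counterexample to 0

Answer: x = -1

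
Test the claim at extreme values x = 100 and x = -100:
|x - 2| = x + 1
x = 100: LHS = |100 - 2| = |98| = 98, RHS = 100 + 1 = 101; 98 = 101 — FAILS
x = -100: LHS = |(-100) - 2| = |-102| = 102, RHS = (-100) + 1 = -99; 102 = -99 — FAILS

Answer: No, fails for both x = 100 and x = -100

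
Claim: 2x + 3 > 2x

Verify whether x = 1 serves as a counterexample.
Substitute x = 1 into the relation:
x = 1: LHS = 2·1 + 3 = 5, RHS = 2·1 = 2; 5 > 2 — holds

The relation holds at x = 1, so it is not a counterexample.

Answer: No, x = 1 is not a counterexample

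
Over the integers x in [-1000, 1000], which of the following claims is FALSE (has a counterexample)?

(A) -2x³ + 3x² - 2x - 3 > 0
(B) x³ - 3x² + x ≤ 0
(A) x = 0: LHS = -2·0³ + 3·0² - 2·0 - 3 = -3; -3 > 0 — FAILS
(B) x = 3: LHS = 3³ - 3·3² + 3 = 3; 3 ≤ 0 — FAILS

Answer: Both A and B are false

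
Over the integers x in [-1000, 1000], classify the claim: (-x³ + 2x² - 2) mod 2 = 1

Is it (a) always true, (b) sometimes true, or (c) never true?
Holds at x = 1: LHS = (-1³ + 2·1² - 2) mod 2 = (-1) mod 2 = 1; 1 = 1 — holds
Fails at x = 0: LHS = (-0³ + 2·0² - 2) mod 2 = (-2) mod 2 = 0; 0 = 1 — FAILS
It is satisfied by some integers in the range but not all.

Answer: Sometimes true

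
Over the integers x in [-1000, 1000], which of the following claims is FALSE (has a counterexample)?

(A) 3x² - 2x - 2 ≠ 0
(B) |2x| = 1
(A) Track d = LHS − RHS over the integers in [-1000, 1000]. Equality would need d = 0, but d changes sign only between consecutive integers, jumping over 0:
x = -1: LHS = 3·(-1)² - 2·(-1) - 2 = 3; 3 ≠ 0 — holds  (d = 3)
x = 0: LHS = 3·0² - 2·0 - 2 = -2; -2 ≠ 0 — holds  (d = -2)
x = 1: LHS = 3·1² - 2·1 - 2 = -1; -1 ≠ 0 — holds  (d = -1)
x = 2: LHS = 3·2² - 2·2 - 2 = 6; 6 ≠ 0 — holds  (d = 6)
Away from these crossings d keeps a constant sign, and checking every integer in [-1000, 1000] confirms d ≠ 0 throughout. Hence the two sides are never equal, so the relation holds for every integer in [-1000, 1000].

(B) x = 0: LHS = |2·0| = |0| = 0; 0 = 1 — FAILS

Only (B) has a counterexample.

Answer: B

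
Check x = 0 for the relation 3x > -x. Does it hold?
x = 0: LHS = 3·0 = 0, RHS = -0 = 0; 0 > 0 — FAILS

The relation fails at x = 0, so x = 0 is a counterexample.

Answer: No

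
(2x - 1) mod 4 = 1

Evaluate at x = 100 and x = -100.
x = 100: LHS = (2·100 - 1) mod 4 = 199 mod 4 = 3; 3 = 1 — FAILS
x = -100: LHS = (2·(-100) - 1) mod 4 = (-201) mod 4 = 3; 3 = 1 — FAILS

Answer: No, fails for both x = 100 and x = -100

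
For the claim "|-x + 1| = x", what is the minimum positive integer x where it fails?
Testing positive integers:
x = 1: LHS = |-1 + 1| = |0| = 0; 0 = 1 — FAILS  ← smallest positive counterexample

Answer: x = 1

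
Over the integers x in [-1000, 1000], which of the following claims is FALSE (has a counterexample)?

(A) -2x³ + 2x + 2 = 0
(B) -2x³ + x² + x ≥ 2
(A) x = 0: LHS = -2·0³ + 2·0 + 2 = 2; 2 = 0 — FAILS
(B) x = 0: LHS = -2·0³ + 0² + 0 = 0; 0 ≥ 2 — FAILS

Answer: Both A and B are false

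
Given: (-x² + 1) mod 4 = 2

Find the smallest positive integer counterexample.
Testing positive integers:
x = 1: LHS = (-1² + 1) mod 4 = 0 mod 4 = 0; 0 = 2 — FAILS  ← smallest positive counterexample

Answer: x = 1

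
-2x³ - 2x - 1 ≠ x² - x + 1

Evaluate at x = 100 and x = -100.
x = 100: LHS = -2·100³ - 2·100 - 1 = -2000201, RHS = 100² - 100 + 1 = 9901; -2000201 ≠ 9901 — holds
x = -100: LHS = -2·(-100)³ - 2·(-100) - 1 = 2000199, RHS = (-100)² - (-100) + 1 = 10101; 2000199 ≠ 10101 — holds

Answer: Yes, holds for both x = 100 and x = -100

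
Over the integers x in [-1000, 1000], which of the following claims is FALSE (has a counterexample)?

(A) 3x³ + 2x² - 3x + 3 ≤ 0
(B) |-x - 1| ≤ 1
(A) x = 0: LHS = 3·0³ + 2·0² - 3·0 + 3 = 3; 3 ≤ 0 — FAILS
(B) x = 1: LHS = |-1 - 1| = |-2| = 2; 2 ≤ 1 — FAILS

Answer: Both A and B are false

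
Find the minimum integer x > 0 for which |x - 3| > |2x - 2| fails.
Testing positive integers:
x = 1: LHS = |1 - 3| = |-2| = 2, RHS = |2·1 - 2| = |0| = 0; 2 > 0 — holds
x = 2: LHS = |2 - 3| = |-1| = 1, RHS = |2·2 - 2| = |2| = 2; 1 > 2 — FAILS  ← smallest positive counterexample

Answer: x = 2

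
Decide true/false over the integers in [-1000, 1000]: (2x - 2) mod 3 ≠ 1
The claim fails at x = 0:
x = 0: LHS = (2·0 - 2) mod 3 = (-2) mod 3 = 1; 1 ≠ 1 — FAILS

Because a single integer refutes it, the statement is false.

Answer: False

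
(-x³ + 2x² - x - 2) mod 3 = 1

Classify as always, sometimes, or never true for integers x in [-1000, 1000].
Holds at x = 0: LHS = (-0³ + 2·0² - 0 - 2) mod 3 = (-2) mod 3 = 1; 1 = 1 — holds
Fails at x = -1: LHS = (-(-1)³ + 2·(-1)² - (-1) - 2) mod 3 = 2 mod 3 = 2; 2 = 1 — FAILS
It is satisfied by some integers in the range but not all.

Answer: Sometimes true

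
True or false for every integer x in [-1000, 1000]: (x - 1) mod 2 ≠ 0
The claim fails at x = 1:
x = 1: LHS = (1 - 1) mod 2 = 0 mod 2 = 0; 0 ≠ 0 — FAILS

Because a single integer refutes it, the statement is false.

Answer: False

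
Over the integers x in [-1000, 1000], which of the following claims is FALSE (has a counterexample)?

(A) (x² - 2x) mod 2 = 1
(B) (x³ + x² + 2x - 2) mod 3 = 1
(A) x = 0: LHS = (0² - 2·0) mod 2 = 0 mod 2 = 0; 0 = 1 — FAILS
(B) x = 1: LHS = (1³ + 1² + 2·1 - 2) mod 3 = 2 mod 3 = 2; 2 = 1 — FAILS

Answer: Both A and B are false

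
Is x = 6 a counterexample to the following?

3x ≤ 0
Substitute x = 6 into the relation:
x = 6: LHS = 3·6 = 18; 18 ≤ 0 — FAILS

Since the claim fails at x = 6, this value is a counterexample.

Answer: Yes, x = 6 is a counterexample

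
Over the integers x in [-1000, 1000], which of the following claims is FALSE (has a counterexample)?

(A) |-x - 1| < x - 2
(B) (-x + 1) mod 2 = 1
(A) x = 0: LHS = |-0 - 1| = |-1| = 1, RHS = 0 - 2 = -2; 1 < -2 — FAILS
(B) x = 1: LHS = (-1 + 1) mod 2 = 0 mod 2 = 0; 0 = 1 — FAILS

Answer: Both A and B are false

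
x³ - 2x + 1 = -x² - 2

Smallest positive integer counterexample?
Testing positive integers:
x = 1: LHS = 1³ - 2·1 + 1 = 0, RHS = -1² - 2 = -3; 0 = -3 — FAILS  ← smallest positive counterexample

Answer: x = 1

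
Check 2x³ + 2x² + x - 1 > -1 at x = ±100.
x = 100: LHS = 2·100³ + 2·100² + 100 - 1 = 2020099; 2020099 > -1 — holds
x = -100: LHS = 2·(-100)³ + 2·(-100)² + (-100) - 1 = -1980101; -1980101 > -1 — FAILS

Answer: Partially: holds for x = 100, fails for x = -100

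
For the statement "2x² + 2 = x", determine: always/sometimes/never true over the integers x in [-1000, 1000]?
Over all integers in [-1000, 1000], LHS − RHS is always positive; it is smallest at x = 0, where it equals 2:
x = 0: LHS = 2·0² + 2 = 2; 2 = 0 — FAILS
At the ends of the range:
x = -1000: LHS = 2·(-1000)² + 2 = 2000002; 2000002 = -1000 — FAILS
x = 1000: LHS = 2·1000² + 2 = 2000002; 2000002 = 1000 — FAILS
Hence LHS − RHS is never 0, i.e. the two sides are never equal, so the claimed relation (=) fails for every integer in [-1000, 1000].

No integer in the range satisfies it.

Answer: Never true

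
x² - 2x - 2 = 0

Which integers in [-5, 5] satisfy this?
Track d = LHS − RHS over the integers in [-5, 5]. Equality would need d = 0, but d changes sign only between consecutive integers, jumping over 0:
x = -1: LHS = (-1)² - 2·(-1) - 2 = 1; 1 = 0 — FAILS  (d = 1)
x = 0: LHS = 0² - 2·0 - 2 = -2; -2 = 0 — FAILS  (d = -2)
x = 2: LHS = 2² - 2·2 - 2 = -2; -2 = 0 — FAILS  (d = -2)
x = 3: LHS = 3² - 2·3 - 2 = 1; 1 = 0 — FAILS  (d = 1)
Away from these crossings d keeps a constant sign, and checking every integer in [-5, 5] confirms d ≠ 0 throughout. Hence the two sides are never equal, so the claimed relation (=) fails for every integer in [-5, 5].

Answer: None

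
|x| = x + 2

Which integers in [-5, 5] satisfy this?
Holds for: {-1}
Fails for: {-5, -4, -3, -2, 0, 1, 2, 3, 4, 5}

Answer: {-1}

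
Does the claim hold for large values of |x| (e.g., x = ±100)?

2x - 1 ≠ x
x = 100: LHS = 2·100 - 1 = 199; 199 ≠ 100 — holds
x = -100: LHS = 2·(-100) - 1 = -201; -201 ≠ -100 — holds

Answer: Yes, holds for both x = 100 and x = -100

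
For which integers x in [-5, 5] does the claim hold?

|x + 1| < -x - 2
Over all integers in [-5, 5], LHS − RHS is smallest at x = -1, where it equals 1:
x = -1: LHS = |(-1) + 1| = |0| = 0, RHS = -(-1) - 2 = -1; 0 < -1 — FAILS
At the ends of the range:
x = -5: LHS = |(-5) + 1| = |-4| = 4, RHS = -(-5) - 2 = 3; 4 < 3 — FAILS
x = 5: LHS = |5 + 1| = |6| = 6, RHS = -5 - 2 = -7; 6 < -7 — FAILS
Hence LHS − RHS is never negative, i.e. LHS ≥ RHS throughout, so the claimed relation (<) fails for every integer in [-5, 5].

Answer: None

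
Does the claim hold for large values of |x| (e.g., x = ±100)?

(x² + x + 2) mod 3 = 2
x = 100: LHS = (100² + 100 + 2) mod 3 = 10102 mod 3 = 1; 1 = 2 — FAILS
x = -100: LHS = ((-100)² + (-100) + 2) mod 3 = 9902 mod 3 = 2; 2 = 2 — holds

Answer: Partially: fails for x = 100, holds for x = -100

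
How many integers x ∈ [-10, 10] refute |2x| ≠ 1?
Track d = LHS − RHS over the integers in [-10, 10]. Equality would need d = 0, but d changes sign only between consecutive integers, jumping over 0:
x = -1: LHS = |2·(-1)| = |-2| = 2; 2 ≠ 1 — holds  (d = 1)
x = 0: LHS = |2·0| = |0| = 0; 0 ≠ 1 — holds  (d = -1)
x = 0: LHS = |2·0| = |0| = 0; 0 ≠ 1 — holds  (d = -1)
x = 1: LHS = |2·1| = |2| = 2; 2 ≠ 1 — holds  (d = 1)
Away from these crossings d keeps a constant sign, and checking every integer in [-10, 10] confirms d ≠ 0 throughout. Hence the two sides are never equal, so the relation holds for every integer in [-10, 10].

No counterexample appears in that range.

Answer: 0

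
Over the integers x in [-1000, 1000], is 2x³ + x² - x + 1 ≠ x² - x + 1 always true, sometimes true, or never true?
Holds at x = 1: LHS = 2·1³ + 1² - 1 + 1 = 3, RHS = 1² - 1 + 1 = 1; 3 ≠ 1 — holds
Fails at x = 0: LHS = 2·0³ + 0² - 0 + 1 = 1, RHS = 0² - 0 + 1 = 1; 1 ≠ 1 — FAILS
It is satisfied by some integers in the range but not all.

Answer: Sometimes true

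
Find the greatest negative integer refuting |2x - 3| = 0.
Testing negative integers from -1 downward:
x = -1: LHS = |2·(-1) - 3| = |-5| = 5; 5 = 0 — FAILS  ← closest negative counterexample to 0

Answer: x = -1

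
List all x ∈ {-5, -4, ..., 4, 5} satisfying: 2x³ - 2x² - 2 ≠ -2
Holds for: {-5, -4, -3, -2, -1, 2, 3, 4, 5}
Fails for: {0, 1}

Answer: {-5, -4, -3, -2, -1, 2, 3, 4, 5}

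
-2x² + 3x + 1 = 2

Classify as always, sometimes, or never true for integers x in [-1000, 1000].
Holds at x = 1: LHS = -2·1² + 3·1 + 1 = 2; 2 = 2 — holds
Fails at x = 0: LHS = -2·0² + 3·0 + 1 = 1; 1 = 2 — FAILS
It is satisfied by some integers in the range but not all.

Answer: Sometimes true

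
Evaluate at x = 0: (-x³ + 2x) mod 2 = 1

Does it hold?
x = 0: LHS = (-0³ + 2·0) mod 2 = 0 mod 2 = 0; 0 = 1 — FAILS

The relation fails at x = 0, so x = 0 is a counterexample.

Answer: No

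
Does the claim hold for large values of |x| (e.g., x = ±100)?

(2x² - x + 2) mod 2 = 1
x = 100: LHS = (2·100² - 100 + 2) mod 2 = 19902 mod 2 = 0; 0 = 1 — FAILS
x = -100: LHS = (2·(-100)² - (-100) + 2) mod 2 = 20102 mod 2 = 0; 0 = 1 — FAILS

Answer: No, fails for both x = 100 and x = -100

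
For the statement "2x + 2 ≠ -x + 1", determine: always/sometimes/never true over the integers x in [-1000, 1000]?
Track d = LHS − RHS over the integers in [-1000, 1000]. Equality would need d = 0, but d changes sign only between consecutive integers, jumping over 0:
x = -1: LHS = 2·(-1) + 2 = 0, RHS = -(-1) + 1 = 2; 0 ≠ 2 — holds  (d = -2)
x = 0: LHS = 2·0 + 2 = 2, RHS = -0 + 1 = 1; 2 ≠ 1 — holds  (d = 1)
Away from these crossings d keeps a constant sign, and checking every integer in [-1000, 1000] confirms d ≠ 0 throughout. Hence the two sides are never equal, so the relation holds for every integer in [-1000, 1000].

No counterexample exists.

Answer: Always true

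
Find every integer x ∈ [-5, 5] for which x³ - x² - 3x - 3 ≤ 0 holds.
Holds for: {-5, -4, -3, -2, -1, 0, 1, 2}
Fails for: {3, 4, 5}

Answer: {-5, -4, -3, -2, -1, 0, 1, 2}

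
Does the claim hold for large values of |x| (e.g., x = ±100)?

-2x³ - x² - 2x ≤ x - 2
x = 100: LHS = -2·100³ - 100² - 2·100 = -2010200, RHS = 100 - 2 = 98; -2010200 ≤ 98 — holds
x = -100: LHS = -2·(-100)³ - (-100)² - 2·(-100) = 1990200, RHS = (-100) - 2 = -102; 1990200 ≤ -102 — FAILS

Answer: Partially: holds for x = 100, fails for x = -100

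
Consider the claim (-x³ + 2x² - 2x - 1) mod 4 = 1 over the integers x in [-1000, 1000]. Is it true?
The claim fails at x = 0:
x = 0: LHS = (-0³ + 2·0² - 2·0 - 1) mod 4 = (-1) mod 4 = 3; 3 = 1 — FAILS

Because a single integer refutes it, the statement is false.

Answer: False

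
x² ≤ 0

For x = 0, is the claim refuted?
Substitute x = 0 into the relation:
x = 0: LHS = 0² = 0; 0 ≤ 0 — holds

The claim holds here, so x = 0 is not a counterexample. (A counterexample exists elsewhere, e.g. x = 1.)

Answer: No, x = 0 is not a counterexample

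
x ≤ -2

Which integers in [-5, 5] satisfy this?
Holds for: {-5, -4, -3, -2}
Fails for: {-1, 0, 1, 2, 3, 4, 5}

Answer: {-5, -4, -3, -2}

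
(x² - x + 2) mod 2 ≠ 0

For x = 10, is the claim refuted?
Substitute x = 10 into the relation:
x = 10: LHS = (10² - 10 + 2) mod 2 = 92 mod 2 = 0; 0 ≠ 0 — FAILS

Since the claim fails at x = 10, this value is a counterexample.

Answer: Yes, x = 10 is a counterexample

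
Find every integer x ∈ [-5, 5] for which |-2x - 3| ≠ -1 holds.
An absolute value is never negative, so the left side is ≥ 0 for every x, while the right side is -1. Tightest case in [-5, 5] is x = -1:
x = -1: LHS = |-2·(-1) - 3| = |-1| = 1; 1 ≠ -1 — holds
Hence LHS − RHS is never 0, i.e. the two sides are never equal, so the relation holds for every integer in [-5, 5].

Answer: All integers in [-5, 5]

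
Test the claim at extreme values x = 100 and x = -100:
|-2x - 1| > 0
x = 100: LHS = |-2·100 - 1| = |-201| = 201; 201 > 0 — holds
x = -100: LHS = |-2·(-100) - 1| = |199| = 199; 199 > 0 — holds

Answer: Yes, holds for both x = 100 and x = -100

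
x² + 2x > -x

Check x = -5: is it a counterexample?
Substitute x = -5 into the relation:
x = -5: LHS = (-5)² + 2·(-5) = 15, RHS = -(-5) = 5; 15 > 5 — holds

The claim holds here, so x = -5 is not a counterexample. (A counterexample exists elsewhere, e.g. x = 0.)

Answer: No, x = -5 is not a counterexample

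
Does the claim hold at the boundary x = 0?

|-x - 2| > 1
x = 0: LHS = |-0 - 2| = |-2| = 2; 2 > 1 — holds

The relation is satisfied at x = 0.

Answer: Yes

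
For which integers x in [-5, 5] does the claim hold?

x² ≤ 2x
Holds for: {0, 1, 2}
Fails for: {-5, -4, -3, -2, -1, 3, 4, 5}

Answer: {0, 1, 2}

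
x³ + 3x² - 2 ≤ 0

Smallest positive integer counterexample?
Testing positive integers:
x = 1: LHS = 1³ + 3·1² - 2 = 2; 2 ≤ 0 — FAILS  ← smallest positive counterexample

Answer: x = 1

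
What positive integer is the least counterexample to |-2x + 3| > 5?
Testing positive integers:
x = 1: LHS = |-2·1 + 3| = |1| = 1; 1 > 5 — FAILS  ← smallest positive counterexample

Answer: x = 1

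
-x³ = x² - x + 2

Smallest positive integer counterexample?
Testing positive integers:
x = 1: LHS = -1³ = -1, RHS = 1² - 1 + 2 = 2; -1 = 2 — FAILS  ← smallest positive counterexample

Answer: x = 1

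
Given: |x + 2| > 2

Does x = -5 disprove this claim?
Substitute x = -5 into the relation:
x = -5: LHS = |(-5) + 2| = |-3| = 3; 3 > 2 — holds

The claim holds here, so x = -5 is not a counterexample. (A counterexample exists elsewhere, e.g. x = 0.)

Answer: No, x = -5 is not a counterexample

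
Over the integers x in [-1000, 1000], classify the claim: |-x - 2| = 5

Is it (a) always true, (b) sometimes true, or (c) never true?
Holds at x = 3: LHS = |-3 - 2| = |-5| = 5; 5 = 5 — holds
Fails at x = 0: LHS = |-0 - 2| = |-2| = 2; 2 = 5 — FAILS
It is satisfied by some integers in the range but not all.

Answer: Sometimes true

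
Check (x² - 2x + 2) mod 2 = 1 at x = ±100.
x = 100: LHS = (100² - 2·100 + 2) mod 2 = 9802 mod 2 = 0; 0 = 1 — FAILS
x = -100: LHS = ((-100)² - 2·(-100) + 2) mod 2 = 10202 mod 2 = 0; 0 = 1 — FAILS

Answer: No, fails for both x = 100 and x = -100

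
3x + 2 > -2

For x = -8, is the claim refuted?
Substitute x = -8 into the relation:
x = -8: LHS = 3·(-8) + 2 = -22; -22 > -2 — FAILS

Since the claim fails at x = -8, this value is a counterexample.

Answer: Yes, x = -8 is a counterexample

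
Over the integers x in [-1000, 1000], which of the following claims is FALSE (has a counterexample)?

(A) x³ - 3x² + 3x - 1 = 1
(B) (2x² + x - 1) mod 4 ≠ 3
(A) x = 0: LHS = 0³ - 3·0² + 3·0 - 1 = -1; -1 = 1 — FAILS
(B) x = 0: LHS = (2·0² + 0 - 1) mod 4 = (-1) mod 4 = 3; 3 ≠ 3 — FAILS

Answer: Both A and B are false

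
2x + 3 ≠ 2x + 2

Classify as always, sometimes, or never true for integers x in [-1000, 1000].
Over all integers in [-1000, 1000], LHS − RHS is always positive; it is smallest at x = 0, where it equals 1:
x = 0: LHS = 2·0 + 3 = 3, RHS = 2·0 + 2 = 2; 3 ≠ 2 — holds
At the ends of the range:
x = -1000: LHS = 2·(-1000) + 3 = -1997, RHS = 2·(-1000) + 2 = -1998; -1997 ≠ -1998 — holds
x = 1000: LHS = 2·1000 + 3 = 2003, RHS = 2·1000 + 2 = 2002; 2003 ≠ 2002 — holds
Hence LHS − RHS is never 0, i.e. the two sides are never equal, so the relation holds for every integer in [-1000, 1000].

No counterexample exists.

Answer: Always true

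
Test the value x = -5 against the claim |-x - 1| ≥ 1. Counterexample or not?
Substitute x = -5 into the relation:
x = -5: LHS = |-(-5) - 1| = |4| = 4; 4 ≥ 1 — holds

The claim holds here, so x = -5 is not a counterexample. (A counterexample exists elsewhere, e.g. x = -1.)

Answer: No, x = -5 is not a counterexample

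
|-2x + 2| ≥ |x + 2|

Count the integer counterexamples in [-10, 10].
Counterexamples in [-10, 10]: {1, 2, 3}.

Counting them gives 3 values.

Answer: 3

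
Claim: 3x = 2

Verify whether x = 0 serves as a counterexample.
Substitute x = 0 into the relation:
x = 0: LHS = 3·0 = 0; 0 = 2 — FAILS

Since the claim fails at x = 0, this value is a counterexample.

Answer: Yes, x = 0 is a counterexample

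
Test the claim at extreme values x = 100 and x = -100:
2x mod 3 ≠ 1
x = 100: LHS = (2·100) mod 3 = 200 mod 3 = 2; 2 ≠ 1 — holds
x = -100: LHS = (2·(-100)) mod 3 = (-200) mod 3 = 1; 1 ≠ 1 — FAILS

Answer: Partially: holds for x = 100, fails for x = -100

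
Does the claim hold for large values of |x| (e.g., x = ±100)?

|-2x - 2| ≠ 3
x = 100: LHS = |-2·100 - 2| = |-202| = 202; 202 ≠ 3 — holds
x = -100: LHS = |-2·(-100) - 2| = |198| = 198; 198 ≠ 3 — holds

Answer: Yes, holds for both x = 100 and x = -100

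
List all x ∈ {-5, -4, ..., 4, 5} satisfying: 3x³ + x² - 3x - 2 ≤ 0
Holds for: {-5, -4, -3, -2, -1, 0, 1}
Fails for: {2, 3, 4, 5}

Answer: {-5, -4, -3, -2, -1, 0, 1}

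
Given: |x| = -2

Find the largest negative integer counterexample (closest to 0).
Testing negative integers from -1 downward:
x = -1: LHS = |-1| = 1; 1 = -2 — FAILS  ← closest negative counterexample to 0

Answer: x = -1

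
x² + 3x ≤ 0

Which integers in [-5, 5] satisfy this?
Holds for: {-3, -2, -1, 0}
Fails for: {-5, -4, 1, 2, 3, 4, 5}

Answer: {-3, -2, -1, 0}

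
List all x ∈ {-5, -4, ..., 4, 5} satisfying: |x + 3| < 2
Holds for: {-4, -3, -2}
Fails for: {-5, -1, 0, 1, 2, 3, 4, 5}

Answer: {-4, -3, -2}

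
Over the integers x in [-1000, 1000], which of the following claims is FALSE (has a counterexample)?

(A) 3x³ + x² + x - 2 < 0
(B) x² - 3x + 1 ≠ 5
(A) x = 1: LHS = 3·1³ + 1² + 1 - 2 = 3; 3 < 0 — FAILS
(B) x = -1: LHS = (-1)² - 3·(-1) + 1 = 5; 5 ≠ 5 — FAILS

Answer: Both A and B are false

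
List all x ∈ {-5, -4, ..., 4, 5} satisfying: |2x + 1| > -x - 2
Over all integers in [-5, 5], LHS − RHS is smallest at x = -1, where it equals 2:
x = -1: LHS = |2·(-1) + 1| = |-1| = 1, RHS = -(-1) - 2 = -1; 1 > -1 — holds
At the ends of the range:
x = -5: LHS = |2·(-5) + 1| = |-9| = 9, RHS = -(-5) - 2 = 3; 9 > 3 — holds
x = 5: LHS = |2·5 + 1| = |11| = 11, RHS = -5 - 2 = -7; 11 > -7 — holds
Hence LHS − RHS is never zero or negative, i.e. LHS > RHS throughout, so the relation holds for every integer in [-5, 5].

Answer: All integers in [-5, 5]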